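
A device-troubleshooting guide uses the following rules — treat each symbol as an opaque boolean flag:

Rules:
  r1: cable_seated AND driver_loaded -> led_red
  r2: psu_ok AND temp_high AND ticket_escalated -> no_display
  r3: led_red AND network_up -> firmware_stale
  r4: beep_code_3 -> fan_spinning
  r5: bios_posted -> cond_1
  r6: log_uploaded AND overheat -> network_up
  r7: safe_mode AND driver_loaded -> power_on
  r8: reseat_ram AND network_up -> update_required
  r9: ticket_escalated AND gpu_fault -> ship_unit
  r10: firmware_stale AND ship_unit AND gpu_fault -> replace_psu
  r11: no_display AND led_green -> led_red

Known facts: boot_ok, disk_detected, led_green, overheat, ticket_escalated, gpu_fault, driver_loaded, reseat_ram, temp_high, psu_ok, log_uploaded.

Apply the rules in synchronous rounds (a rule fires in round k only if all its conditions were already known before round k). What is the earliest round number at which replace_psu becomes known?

[1] r2 [psu_ok AND temp_high AND ticket_escalated -> no_display]; r6 [log_uploaded AND overheat -> network_up]; r9 [ticket_escalated AND gpu_fault -> ship_unit]. ⇒ new: no_display, network_up, ship_unit.
[2] r8 [reseat_ram AND network_up -> update_required]; r11 [no_display AND led_green -> led_red]. ⇒ new: update_required, led_red.
[3] r3 [led_red AND network_up -> firmware_stale]. ⇒ new: firmware_stale.
[4] r10 [firmware_stale AND ship_unit AND gpu_fault -> replace_psu]. ⇒ new: replace_psu.
replace_psu first appears in round 4.

4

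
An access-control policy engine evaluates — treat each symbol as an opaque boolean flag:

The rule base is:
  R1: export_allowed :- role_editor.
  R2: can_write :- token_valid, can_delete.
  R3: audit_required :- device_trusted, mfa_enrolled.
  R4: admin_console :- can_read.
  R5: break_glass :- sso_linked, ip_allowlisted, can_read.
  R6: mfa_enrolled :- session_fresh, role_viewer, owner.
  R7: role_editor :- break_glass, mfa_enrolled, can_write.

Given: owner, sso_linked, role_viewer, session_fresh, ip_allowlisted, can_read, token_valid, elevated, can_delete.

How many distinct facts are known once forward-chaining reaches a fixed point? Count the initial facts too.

Round 1: R2 [can_write :- token_valid, can_delete.]; R4 [admin_console :- can_read.]; R5 [break_glass :- sso_linked, ip_allowlisted, can_read.]; R6 [mfa_enrolled :- session_fresh, role_viewer, owner.]. New: can_write, admin_console, break_glass, mfa_enrolled.
Round 2: R7 [role_editor :- break_glass, mfa_enrolled, can_write.]. New: role_editor.
Round 3: R1 [export_allowed :- role_editor.]. New: export_allowed.
Closure: {admin_console, break_glass, can_delete, can_read, can_write, elevated, export_allowed, ip_allowlisted, mfa_enrolled, owner, role_editor, role_viewer, session_fresh, sso_linked, token_valid} — 15 facts.

15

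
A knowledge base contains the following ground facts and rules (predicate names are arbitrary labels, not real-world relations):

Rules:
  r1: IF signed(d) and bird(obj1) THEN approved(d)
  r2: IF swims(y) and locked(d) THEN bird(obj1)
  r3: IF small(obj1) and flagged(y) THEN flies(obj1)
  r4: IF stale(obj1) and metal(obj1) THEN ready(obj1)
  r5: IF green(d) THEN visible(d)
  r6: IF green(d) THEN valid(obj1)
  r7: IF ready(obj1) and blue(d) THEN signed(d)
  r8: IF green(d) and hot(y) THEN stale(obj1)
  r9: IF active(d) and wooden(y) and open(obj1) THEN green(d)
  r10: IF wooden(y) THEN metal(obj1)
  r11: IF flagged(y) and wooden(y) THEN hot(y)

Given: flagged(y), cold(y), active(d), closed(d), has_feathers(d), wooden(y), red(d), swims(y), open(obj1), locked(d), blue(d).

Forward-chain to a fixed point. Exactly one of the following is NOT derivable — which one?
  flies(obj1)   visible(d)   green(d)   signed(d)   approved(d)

Round 1: r2 [IF swims(y) and locked(d) THEN bird(obj1)]; r9 [IF active(d) and wooden(y) and open(obj1) THEN green(d)]; r10 [IF wooden(y) THEN metal(obj1)]; r11 [IF flagged(y) and wooden(y) THEN hot(y)]. Adds bird(obj1), green(d), metal(obj1), hot(y).
Round 2: r5 [IF green(d) THEN visible(d)]; r6 [IF green(d) THEN valid(obj1)]; r8 [IF green(d) and hot(y) THEN stale(obj1)]. Adds visible(d), valid(obj1), stale(obj1).
Round 3: r4 [IF stale(obj1) and metal(obj1) THEN ready(obj1)]. Adds ready(obj1).
Round 4: r7 [IF ready(obj1) and blue(d) THEN signed(d)]. Adds signed(d).
Round 5: r1 [IF signed(d) and bird(obj1) THEN approved(d)]. Adds approved(d).
Derived: green(d) (round 1), approved(d) (round 5), visible(d) (round 2), signed(d) (round 4). flies(obj1) never appears in any round.

flies(obj1)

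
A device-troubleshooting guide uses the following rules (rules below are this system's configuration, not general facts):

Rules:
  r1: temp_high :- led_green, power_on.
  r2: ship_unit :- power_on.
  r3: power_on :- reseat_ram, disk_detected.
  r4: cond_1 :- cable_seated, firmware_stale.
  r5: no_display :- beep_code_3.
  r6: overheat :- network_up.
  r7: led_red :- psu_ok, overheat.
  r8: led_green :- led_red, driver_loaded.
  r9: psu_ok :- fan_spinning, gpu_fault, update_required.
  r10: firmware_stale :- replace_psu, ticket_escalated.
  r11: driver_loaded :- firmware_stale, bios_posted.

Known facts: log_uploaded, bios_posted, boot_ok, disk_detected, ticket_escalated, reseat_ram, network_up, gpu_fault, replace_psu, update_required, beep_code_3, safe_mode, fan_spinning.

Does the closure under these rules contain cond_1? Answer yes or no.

no

Round 1: r3 [power_on :- reseat_ram, disk_detected.]; r5 [no_display :- beep_code_3.]; r6 [overheat :- network_up.]; r9 [psu_ok :- fan_spinning, gpu_fault, update_required.]; r10 [firmware_stale :- replace_psu, ticket_escalated.]. New: power_on, no_display, overheat, psu_ok, firmware_stale.
Round 2: r2 [ship_unit :- power_on.]; r7 [led_red :- psu_ok, overheat.]; r11 [driver_loaded :- firmware_stale, bios_posted.]. New: ship_unit, led_red, driver_loaded.
Round 3: r8 [led_green :- led_red, driver_loaded.]. New: led_green.
Round 4: r1 [temp_high :- led_green, power_on.]. New: temp_high.
Fixed point reached. cond_1 is concluded only by r4; r4 needs cable_seated (never derived).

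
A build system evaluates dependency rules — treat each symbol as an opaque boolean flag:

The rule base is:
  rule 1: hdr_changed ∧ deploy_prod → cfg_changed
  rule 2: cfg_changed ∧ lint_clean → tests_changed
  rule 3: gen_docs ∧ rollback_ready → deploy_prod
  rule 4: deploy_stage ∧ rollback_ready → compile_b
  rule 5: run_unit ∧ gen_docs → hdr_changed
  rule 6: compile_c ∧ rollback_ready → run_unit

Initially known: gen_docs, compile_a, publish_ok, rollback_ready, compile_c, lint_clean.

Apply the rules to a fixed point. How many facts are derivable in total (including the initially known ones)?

11

Round 1 — rule 3, rule 6, derive deploy_prod, run_unit.
Round 2 — rule 5, derive hdr_changed.
Round 3 — rule 1, derive cfg_changed.
Round 4 — rule 2, derive tests_changed.
Closure: {cfg_changed, compile_a, compile_c, deploy_prod, gen_docs, hdr_changed, lint_clean, publish_ok, rollback_ready, run_unit, tests_changed} — 11 facts.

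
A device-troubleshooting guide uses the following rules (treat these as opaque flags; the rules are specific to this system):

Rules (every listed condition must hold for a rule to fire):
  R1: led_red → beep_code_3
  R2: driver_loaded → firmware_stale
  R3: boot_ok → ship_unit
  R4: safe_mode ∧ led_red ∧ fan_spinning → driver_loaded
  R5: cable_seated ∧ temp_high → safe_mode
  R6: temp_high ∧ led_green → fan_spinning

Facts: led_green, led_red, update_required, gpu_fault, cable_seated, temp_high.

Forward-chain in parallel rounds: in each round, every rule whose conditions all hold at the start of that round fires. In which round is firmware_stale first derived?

Round 1: R1 [led_red → beep_code_3]; R5 [cable_seated ∧ temp_high → safe_mode]; R6 [temp_high ∧ led_green → fan_spinning]. New: beep_code_3, safe_mode, fan_spinning.
Round 2: R4 [safe_mode ∧ led_red ∧ fan_spinning → driver_loaded]. New: driver_loaded.
Round 3: R2 [driver_loaded → firmware_stale]. New: firmware_stale.
firmware_stale first appears in round 3.

3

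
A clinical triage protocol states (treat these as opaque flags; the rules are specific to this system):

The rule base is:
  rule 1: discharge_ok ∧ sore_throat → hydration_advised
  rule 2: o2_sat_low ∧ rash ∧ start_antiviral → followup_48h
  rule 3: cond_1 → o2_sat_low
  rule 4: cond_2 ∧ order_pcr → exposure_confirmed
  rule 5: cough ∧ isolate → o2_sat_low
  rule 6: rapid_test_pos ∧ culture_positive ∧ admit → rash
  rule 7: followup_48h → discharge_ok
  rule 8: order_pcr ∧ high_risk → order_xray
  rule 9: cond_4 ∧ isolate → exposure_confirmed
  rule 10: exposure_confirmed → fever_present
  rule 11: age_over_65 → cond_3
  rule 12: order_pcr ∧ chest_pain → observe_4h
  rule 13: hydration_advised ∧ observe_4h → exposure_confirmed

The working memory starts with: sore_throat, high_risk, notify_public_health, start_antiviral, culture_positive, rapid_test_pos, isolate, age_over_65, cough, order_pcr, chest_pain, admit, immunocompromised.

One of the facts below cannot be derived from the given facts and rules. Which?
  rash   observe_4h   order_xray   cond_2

Round 1: rule 5 [cough ∧ isolate → o2_sat_low]; rule 6 [rapid_test_pos ∧ culture_positive ∧ admit → rash]; rule 8 [order_pcr ∧ high_risk → order_xray]; rule 11 [age_over_65 → cond_3]; rule 12 [order_pcr ∧ chest_pain → observe_4h]. Adds o2_sat_low, rash, order_xray, cond_3, observe_4h.
Round 2: rule 2 [o2_sat_low ∧ rash ∧ start_antiviral → followup_48h]. Adds followup_48h.
Round 3: rule 7 [followup_48h → discharge_ok]. Adds discharge_ok.
Round 4: rule 1 [discharge_ok ∧ sore_throat → hydration_advised]. Adds hydration_advised.
Round 5: rule 13 [hydration_advised ∧ observe_4h → exposure_confirmed]. Adds exposure_confirmed.
Round 6: rule 10 [exposure_confirmed → fever_present]. Adds fever_present.
Derived: rash (round 1), order_xray (round 1), observe_4h (round 1). cond_2 never appears in any round.

cond_2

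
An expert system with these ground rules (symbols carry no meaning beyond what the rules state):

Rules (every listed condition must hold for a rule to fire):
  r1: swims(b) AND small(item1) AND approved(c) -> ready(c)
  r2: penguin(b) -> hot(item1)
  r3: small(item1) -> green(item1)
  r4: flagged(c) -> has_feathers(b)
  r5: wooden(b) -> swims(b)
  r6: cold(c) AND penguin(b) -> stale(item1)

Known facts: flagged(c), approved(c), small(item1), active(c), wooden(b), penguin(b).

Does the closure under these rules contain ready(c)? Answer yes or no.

Round 1: r2 [penguin(b) -> hot(item1)]; r3 [small(item1) -> green(item1)]; r4 [flagged(c) -> has_feathers(b)]; r5 [wooden(b) -> swims(b)]. Adds hot(item1), green(item1), has_feathers(b), swims(b).
Round 2: r1 [swims(b) AND small(item1) AND approved(c) -> ready(c)]. Adds ready(c).
ready(c) appears in round 2, so it is derivable.

yes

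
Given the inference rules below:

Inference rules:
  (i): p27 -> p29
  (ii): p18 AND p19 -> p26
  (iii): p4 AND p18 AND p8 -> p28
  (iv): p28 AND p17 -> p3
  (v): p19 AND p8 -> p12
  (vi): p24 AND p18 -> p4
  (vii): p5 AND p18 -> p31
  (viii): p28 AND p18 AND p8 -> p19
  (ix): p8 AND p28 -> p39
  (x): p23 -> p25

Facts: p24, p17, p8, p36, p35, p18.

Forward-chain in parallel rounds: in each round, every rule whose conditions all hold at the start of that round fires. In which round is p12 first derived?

Round 1: (vi) [p24 AND p18 -> p4]. New: p4.
Round 2: (iii) [p4 AND p18 AND p8 -> p28]. New: p28.
Round 3: (iv) [p28 AND p17 -> p3]; (viii) [p28 AND p18 AND p8 -> p19]; (ix) [p8 AND p28 -> p39]. New: p3, p19, p39.
Round 4: (ii) [p18 AND p19 -> p26]; (v) [p19 AND p8 -> p12]. New: p26, p12.
p12 first appears in round 4.

4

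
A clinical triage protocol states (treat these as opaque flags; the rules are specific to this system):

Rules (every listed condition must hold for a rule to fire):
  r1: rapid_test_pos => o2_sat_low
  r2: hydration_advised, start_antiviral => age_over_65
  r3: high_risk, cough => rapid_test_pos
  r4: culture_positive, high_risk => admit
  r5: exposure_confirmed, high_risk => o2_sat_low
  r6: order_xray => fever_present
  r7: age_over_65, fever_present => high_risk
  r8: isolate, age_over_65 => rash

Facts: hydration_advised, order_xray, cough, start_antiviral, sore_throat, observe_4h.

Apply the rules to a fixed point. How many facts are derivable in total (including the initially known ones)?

11

[1] r2 [hydration_advised, start_antiviral => age_over_65]; r6 [order_xray => fever_present]. ⇒ new: age_over_65, fever_present.
[2] r7 [age_over_65, fever_present => high_risk]. ⇒ new: high_risk.
[3] r3 [high_risk, cough => rapid_test_pos]. ⇒ new: rapid_test_pos.
[4] r1 [rapid_test_pos => o2_sat_low]. ⇒ new: o2_sat_low.
Closure: {age_over_65, cough, fever_present, high_risk, hydration_advised, o2_sat_low, observe_4h, order_xray, rapid_test_pos, sore_throat, start_antiviral} — 11 facts.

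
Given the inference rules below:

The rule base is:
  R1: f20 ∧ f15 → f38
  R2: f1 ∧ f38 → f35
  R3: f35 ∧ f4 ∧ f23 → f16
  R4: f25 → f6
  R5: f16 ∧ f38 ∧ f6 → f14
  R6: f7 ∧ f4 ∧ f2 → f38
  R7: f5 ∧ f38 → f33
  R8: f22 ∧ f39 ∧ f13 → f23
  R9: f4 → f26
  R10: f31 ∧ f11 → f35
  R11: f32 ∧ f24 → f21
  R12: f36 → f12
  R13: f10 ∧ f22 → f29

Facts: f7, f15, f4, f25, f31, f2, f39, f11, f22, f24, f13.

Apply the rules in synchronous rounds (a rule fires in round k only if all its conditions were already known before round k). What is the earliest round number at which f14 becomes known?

Round 1 fires R4, R6, R8, R9, R10, giving f6, f38, f23, f26, f35.
Round 2 fires R3, giving f16.
Round 3 fires R5, giving f14.
f14 first appears in round 3.

3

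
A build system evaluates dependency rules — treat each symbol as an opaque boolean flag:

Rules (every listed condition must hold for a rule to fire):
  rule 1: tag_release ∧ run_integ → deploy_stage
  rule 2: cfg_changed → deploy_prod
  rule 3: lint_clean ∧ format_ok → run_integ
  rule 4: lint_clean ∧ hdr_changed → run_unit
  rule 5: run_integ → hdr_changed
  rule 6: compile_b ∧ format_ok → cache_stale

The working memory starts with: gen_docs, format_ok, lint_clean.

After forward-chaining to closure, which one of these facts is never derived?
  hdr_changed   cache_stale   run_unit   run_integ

cache_stale

Round 1: rule 3 [lint_clean ∧ format_ok → run_integ]. New: run_integ.
Round 2: rule 5 [run_integ → hdr_changed]. New: hdr_changed.
Round 3: rule 4 [lint_clean ∧ hdr_changed → run_unit]. New: run_unit.
Derived: hdr_changed (round 2), run_unit (round 3), run_integ (round 1). cache_stale never appears in any round.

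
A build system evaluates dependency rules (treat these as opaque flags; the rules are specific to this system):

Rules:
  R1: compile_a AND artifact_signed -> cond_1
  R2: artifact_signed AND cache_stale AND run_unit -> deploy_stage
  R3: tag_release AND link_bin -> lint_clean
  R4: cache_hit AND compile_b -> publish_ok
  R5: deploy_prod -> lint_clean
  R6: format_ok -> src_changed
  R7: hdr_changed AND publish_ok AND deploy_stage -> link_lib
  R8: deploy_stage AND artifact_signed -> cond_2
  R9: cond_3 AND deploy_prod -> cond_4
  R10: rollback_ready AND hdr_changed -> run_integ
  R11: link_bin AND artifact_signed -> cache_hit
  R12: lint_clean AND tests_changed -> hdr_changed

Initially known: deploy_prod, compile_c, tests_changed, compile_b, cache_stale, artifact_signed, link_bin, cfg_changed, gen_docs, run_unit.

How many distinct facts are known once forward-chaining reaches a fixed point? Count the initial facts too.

[1] R2 [artifact_signed AND cache_stale AND run_unit -> deploy_stage]; R5 [deploy_prod -> lint_clean]; R11 [link_bin AND artifact_signed -> cache_hit]. ⇒ new: deploy_stage, lint_clean, cache_hit.
[2] R4 [cache_hit AND compile_b -> publish_ok]; R8 [deploy_stage AND artifact_signed -> cond_2]; R12 [lint_clean AND tests_changed -> hdr_changed]. ⇒ new: publish_ok, cond_2, hdr_changed.
[3] R7 [hdr_changed AND publish_ok AND deploy_stage -> link_lib]. ⇒ new: link_lib.
Closure: {artifact_signed, cache_hit, cache_stale, cfg_changed, compile_b, compile_c, cond_2, deploy_prod, deploy_stage, gen_docs, hdr_changed, link_bin, link_lib, lint_clean, publish_ok, run_unit, tests_changed} — 17 facts.

17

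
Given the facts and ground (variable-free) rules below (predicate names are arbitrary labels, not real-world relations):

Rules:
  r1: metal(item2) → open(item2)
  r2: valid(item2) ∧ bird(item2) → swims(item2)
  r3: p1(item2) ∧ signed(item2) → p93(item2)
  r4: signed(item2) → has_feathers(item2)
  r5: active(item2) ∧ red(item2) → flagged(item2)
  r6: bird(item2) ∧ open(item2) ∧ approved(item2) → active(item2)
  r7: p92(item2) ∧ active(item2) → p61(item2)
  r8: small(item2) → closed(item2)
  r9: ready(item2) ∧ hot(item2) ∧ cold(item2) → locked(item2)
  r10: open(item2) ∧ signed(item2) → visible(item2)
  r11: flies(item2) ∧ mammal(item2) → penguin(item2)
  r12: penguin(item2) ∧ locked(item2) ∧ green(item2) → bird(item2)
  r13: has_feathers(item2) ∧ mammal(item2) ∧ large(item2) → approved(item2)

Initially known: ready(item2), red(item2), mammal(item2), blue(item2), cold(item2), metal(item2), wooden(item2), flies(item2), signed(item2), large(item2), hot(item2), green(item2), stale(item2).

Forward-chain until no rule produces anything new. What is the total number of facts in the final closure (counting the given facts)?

Round 1 fires r1, r4, r9, r11, giving open(item2), has_feathers(item2), locked(item2), penguin(item2).
Round 2 fires r10, r12, r13, giving visible(item2), bird(item2), approved(item2).
Round 3 fires r6, giving active(item2).
Round 4 fires r5, giving flagged(item2).
Closure: {active(item2), approved(item2), bird(item2), blue(item2), cold(item2), flagged(item2), flies(item2), green(item2), has_feathers(item2), hot(item2), large(item2), locked(item2), mammal(item2), metal(item2), open(item2), penguin(item2), ready(item2), red(item2), signed(item2), stale(item2), visible(item2), wooden(item2)} — 22 facts.

22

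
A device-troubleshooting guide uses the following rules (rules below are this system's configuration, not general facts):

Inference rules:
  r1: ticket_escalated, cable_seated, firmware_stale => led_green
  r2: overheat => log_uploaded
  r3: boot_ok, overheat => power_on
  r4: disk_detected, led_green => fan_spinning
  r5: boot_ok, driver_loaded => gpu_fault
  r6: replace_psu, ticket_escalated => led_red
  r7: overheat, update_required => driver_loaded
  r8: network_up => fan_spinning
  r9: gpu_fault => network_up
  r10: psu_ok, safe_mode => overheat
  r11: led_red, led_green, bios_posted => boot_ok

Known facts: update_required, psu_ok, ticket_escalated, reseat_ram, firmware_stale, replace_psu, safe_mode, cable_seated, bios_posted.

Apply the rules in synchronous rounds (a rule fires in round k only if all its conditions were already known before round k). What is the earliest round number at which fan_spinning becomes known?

5

Round 1 fires r1, r6, r10, giving led_green, led_red, overheat.
Round 2 fires r2, r7, r11, giving log_uploaded, driver_loaded, boot_ok.
Round 3 fires r3, r5, giving power_on, gpu_fault.
Round 4 fires r9, giving network_up.
Round 5 fires r8, giving fan_spinning.
fan_spinning first appears in round 5.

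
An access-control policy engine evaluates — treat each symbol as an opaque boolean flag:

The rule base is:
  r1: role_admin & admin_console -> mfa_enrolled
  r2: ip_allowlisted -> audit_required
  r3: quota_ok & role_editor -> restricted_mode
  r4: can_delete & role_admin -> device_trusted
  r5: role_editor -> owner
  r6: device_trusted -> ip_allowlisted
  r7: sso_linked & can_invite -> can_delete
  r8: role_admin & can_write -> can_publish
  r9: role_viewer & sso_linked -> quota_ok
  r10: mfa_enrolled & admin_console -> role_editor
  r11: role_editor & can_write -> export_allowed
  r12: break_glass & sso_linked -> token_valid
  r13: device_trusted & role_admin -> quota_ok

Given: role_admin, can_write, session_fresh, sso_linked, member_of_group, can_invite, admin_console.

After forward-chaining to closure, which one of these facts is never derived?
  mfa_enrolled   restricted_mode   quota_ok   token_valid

token_valid

[1] r1 [role_admin & admin_console -> mfa_enrolled]; r7 [sso_linked & can_invite -> can_delete]; r8 [role_admin & can_write -> can_publish]. ⇒ new: mfa_enrolled, can_delete, can_publish.
[2] r4 [can_delete & role_admin -> device_trusted]; r10 [mfa_enrolled & admin_console -> role_editor]. ⇒ new: device_trusted, role_editor.
[3] r5 [role_editor -> owner]; r6 [device_trusted -> ip_allowlisted]; r11 [role_editor & can_write -> export_allowed]; r13 [device_trusted & role_admin -> quota_ok]. ⇒ new: owner, ip_allowlisted, export_allowed, quota_ok.
[4] r2 [ip_allowlisted -> audit_required]; r3 [quota_ok & role_editor -> restricted_mode]. ⇒ new: audit_required, restricted_mode.
Derived: quota_ok (round 3), mfa_enrolled (round 1), restricted_mode (round 4). token_valid never appears in any round.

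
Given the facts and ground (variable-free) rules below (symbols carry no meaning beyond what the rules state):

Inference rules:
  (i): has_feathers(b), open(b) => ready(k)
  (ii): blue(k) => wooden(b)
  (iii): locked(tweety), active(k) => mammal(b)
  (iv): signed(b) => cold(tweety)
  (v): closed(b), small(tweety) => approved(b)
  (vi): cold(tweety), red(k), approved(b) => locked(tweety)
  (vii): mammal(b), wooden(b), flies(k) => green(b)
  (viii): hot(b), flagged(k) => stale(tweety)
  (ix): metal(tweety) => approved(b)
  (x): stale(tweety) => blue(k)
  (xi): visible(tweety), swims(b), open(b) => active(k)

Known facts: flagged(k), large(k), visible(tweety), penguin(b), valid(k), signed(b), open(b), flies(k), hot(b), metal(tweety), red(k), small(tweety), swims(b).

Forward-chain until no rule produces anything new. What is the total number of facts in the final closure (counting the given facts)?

Round 1 fires (iv), (viii), (ix), (xi), giving cold(tweety), stale(tweety), approved(b), active(k).
Round 2 fires (vi), (x), giving locked(tweety), blue(k).
Round 3 fires (ii), (iii), giving wooden(b), mammal(b).
Round 4 fires (vii), giving green(b).
Closure: {active(k), approved(b), blue(k), cold(tweety), flagged(k), flies(k), green(b), hot(b), large(k), locked(tweety), mammal(b), metal(tweety), open(b), penguin(b), red(k), signed(b), small(tweety), stale(tweety), swims(b), valid(k), visible(tweety), wooden(b)} — 22 facts.

22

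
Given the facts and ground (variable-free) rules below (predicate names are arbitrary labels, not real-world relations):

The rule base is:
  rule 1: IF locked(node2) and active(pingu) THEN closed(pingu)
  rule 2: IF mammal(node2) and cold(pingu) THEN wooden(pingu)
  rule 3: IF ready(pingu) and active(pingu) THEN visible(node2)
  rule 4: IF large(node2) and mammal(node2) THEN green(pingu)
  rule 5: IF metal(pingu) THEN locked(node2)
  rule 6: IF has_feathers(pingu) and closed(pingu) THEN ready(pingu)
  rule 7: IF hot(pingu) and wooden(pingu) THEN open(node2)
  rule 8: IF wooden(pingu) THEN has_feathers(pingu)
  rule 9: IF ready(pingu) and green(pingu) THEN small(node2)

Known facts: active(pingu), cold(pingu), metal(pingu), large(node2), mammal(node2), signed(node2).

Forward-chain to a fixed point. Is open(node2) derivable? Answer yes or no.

no

Round 1 fires rule 2, rule 4, rule 5, giving wooden(pingu), green(pingu), locked(node2).
Round 2 fires rule 1, rule 8, giving closed(pingu), has_feathers(pingu).
Round 3 fires rule 6, giving ready(pingu).
Round 4 fires rule 3, rule 9, giving visible(node2), small(node2).
Fixed point reached. open(node2) is concluded only by rule 7; rule 7 needs hot(pingu) (never derived).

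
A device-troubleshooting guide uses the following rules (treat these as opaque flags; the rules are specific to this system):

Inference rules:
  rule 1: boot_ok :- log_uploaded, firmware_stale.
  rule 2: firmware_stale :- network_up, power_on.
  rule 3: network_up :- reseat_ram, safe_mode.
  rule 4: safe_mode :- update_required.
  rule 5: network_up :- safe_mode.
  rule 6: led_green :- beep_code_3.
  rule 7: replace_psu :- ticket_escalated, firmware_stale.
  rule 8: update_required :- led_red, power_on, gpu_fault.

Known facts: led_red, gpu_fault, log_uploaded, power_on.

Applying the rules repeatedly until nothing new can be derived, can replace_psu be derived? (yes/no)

no

Round 1: rule 8 [update_required :- led_red, power_on, gpu_fault.]. Adds update_required.
Round 2: rule 4 [safe_mode :- update_required.]. Adds safe_mode.
Round 3: rule 5 [network_up :- safe_mode.]. Adds network_up.
Round 4: rule 2 [firmware_stale :- network_up, power_on.]. Adds firmware_stale.
Round 5: rule 1 [boot_ok :- log_uploaded, firmware_stale.]. Adds boot_ok.
Fixed point reached. replace_psu is concluded only by rule 7; rule 7 needs ticket_escalated (never derived).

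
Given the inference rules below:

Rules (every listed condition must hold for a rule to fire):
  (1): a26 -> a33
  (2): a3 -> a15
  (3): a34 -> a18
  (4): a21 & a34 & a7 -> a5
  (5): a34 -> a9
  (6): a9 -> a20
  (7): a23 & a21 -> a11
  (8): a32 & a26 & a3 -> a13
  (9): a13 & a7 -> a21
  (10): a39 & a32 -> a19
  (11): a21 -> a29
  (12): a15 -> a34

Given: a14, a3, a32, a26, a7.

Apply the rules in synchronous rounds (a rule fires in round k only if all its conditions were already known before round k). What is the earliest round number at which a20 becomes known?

4

Round 1: (1) [a26 -> a33]; (2) [a3 -> a15]; (8) [a32 & a26 & a3 -> a13]. Adds a33, a15, a13.
Round 2: (9) [a13 & a7 -> a21]; (12) [a15 -> a34]. Adds a21, a34.
Round 3: (3) [a34 -> a18]; (4) [a21 & a34 & a7 -> a5]; (5) [a34 -> a9]; (11) [a21 -> a29]. Adds a18, a5, a9, a29.
Round 4: (6) [a9 -> a20]. Adds a20.
a20 first appears in round 4.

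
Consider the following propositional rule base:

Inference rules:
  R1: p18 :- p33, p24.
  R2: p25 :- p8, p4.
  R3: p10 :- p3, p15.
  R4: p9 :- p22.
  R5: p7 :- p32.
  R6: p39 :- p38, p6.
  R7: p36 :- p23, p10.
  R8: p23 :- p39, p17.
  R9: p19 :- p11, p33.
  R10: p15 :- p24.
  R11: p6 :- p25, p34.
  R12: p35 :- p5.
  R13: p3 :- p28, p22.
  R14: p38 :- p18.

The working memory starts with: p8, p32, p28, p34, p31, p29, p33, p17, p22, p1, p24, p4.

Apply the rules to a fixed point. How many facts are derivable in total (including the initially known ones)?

24

Round 1 — R1, R2, R4, R5, R10, R13, derive p18, p25, p9, p7, p15, p3.
Round 2 — R3, R11, R14, derive p10, p6, p38.
Round 3 — R6, derive p39.
Round 4 — R8, derive p23.
Round 5 — R7, derive p36.
Closure: {p1, p10, p15, p17, p18, p22, p23, p24, p25, p28, p29, p3, p31, p32, p33, p34, p36, p38, p39, p4, p6, p7, p8, p9} — 24 facts.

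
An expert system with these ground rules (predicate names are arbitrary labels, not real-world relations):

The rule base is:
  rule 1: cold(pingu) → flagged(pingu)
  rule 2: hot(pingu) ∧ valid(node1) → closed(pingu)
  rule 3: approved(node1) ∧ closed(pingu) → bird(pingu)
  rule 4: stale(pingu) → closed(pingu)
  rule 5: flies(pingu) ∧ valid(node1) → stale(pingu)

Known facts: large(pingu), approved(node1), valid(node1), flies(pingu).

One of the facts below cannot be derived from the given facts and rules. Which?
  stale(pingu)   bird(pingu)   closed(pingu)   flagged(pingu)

Round 1: rule 5 [flies(pingu) ∧ valid(node1) → stale(pingu)]. Adds stale(pingu).
Round 2: rule 4 [stale(pingu) → closed(pingu)]. Adds closed(pingu).
Round 3: rule 3 [approved(node1) ∧ closed(pingu) → bird(pingu)]. Adds bird(pingu).
Derived: bird(pingu) (round 3), closed(pingu) (round 2), stale(pingu) (round 1). flagged(pingu) never appears in any round.

flagged(pingu)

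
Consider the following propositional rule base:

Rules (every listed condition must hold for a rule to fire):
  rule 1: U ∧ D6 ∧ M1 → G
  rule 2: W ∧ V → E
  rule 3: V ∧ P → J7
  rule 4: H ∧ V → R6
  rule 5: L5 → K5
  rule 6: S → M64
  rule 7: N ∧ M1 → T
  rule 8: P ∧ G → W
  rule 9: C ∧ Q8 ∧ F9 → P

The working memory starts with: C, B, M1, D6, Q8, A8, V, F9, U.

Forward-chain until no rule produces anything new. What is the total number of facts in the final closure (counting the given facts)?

[1] rule 1 [U ∧ D6 ∧ M1 → G]; rule 9 [C ∧ Q8 ∧ F9 → P]. ⇒ new: G, P.
[2] rule 3 [V ∧ P → J7]; rule 8 [P ∧ G → W]. ⇒ new: J7, W.
[3] rule 2 [W ∧ V → E]. ⇒ new: E.
Closure: {A8, B, C, D6, E, F9, G, J7, M1, P, Q8, U, V, W} — 14 facts.

14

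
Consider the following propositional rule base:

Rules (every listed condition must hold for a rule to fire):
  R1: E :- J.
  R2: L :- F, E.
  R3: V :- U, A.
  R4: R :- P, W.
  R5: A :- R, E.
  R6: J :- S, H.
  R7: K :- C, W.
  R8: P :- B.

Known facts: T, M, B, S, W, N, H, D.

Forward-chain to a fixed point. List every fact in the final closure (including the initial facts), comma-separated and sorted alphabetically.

Round 1: R6 [J :- S, H.]; R8 [P :- B.]. New: J, P.
Round 2: R1 [E :- J.]; R4 [R :- P, W.]. New: E, R.
Round 3: R5 [A :- R, E.]. New: A.

A, B, D, E, H, J, M, N, P, R, S, T, W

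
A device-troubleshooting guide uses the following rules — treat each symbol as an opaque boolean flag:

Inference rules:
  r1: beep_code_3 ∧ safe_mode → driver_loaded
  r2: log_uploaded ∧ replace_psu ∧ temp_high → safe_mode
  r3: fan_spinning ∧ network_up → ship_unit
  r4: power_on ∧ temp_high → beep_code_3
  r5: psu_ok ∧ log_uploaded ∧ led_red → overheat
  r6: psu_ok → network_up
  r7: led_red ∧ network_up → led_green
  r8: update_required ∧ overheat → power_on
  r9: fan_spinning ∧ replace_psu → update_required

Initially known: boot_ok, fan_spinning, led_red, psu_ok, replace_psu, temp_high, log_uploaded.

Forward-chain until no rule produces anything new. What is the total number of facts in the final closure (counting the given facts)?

Round 1 — r2, r5, r6, r9, derive safe_mode, overheat, network_up, update_required.
Round 2 — r3, r7, r8, derive ship_unit, led_green, power_on.
Round 3 — r4, derive beep_code_3.
Round 4 — r1, derive driver_loaded.
Closure: {beep_code_3, boot_ok, driver_loaded, fan_spinning, led_green, led_red, log_uploaded, network_up, overheat, power_on, psu_ok, replace_psu, safe_mode, ship_unit, temp_high, update_required} — 16 facts.

16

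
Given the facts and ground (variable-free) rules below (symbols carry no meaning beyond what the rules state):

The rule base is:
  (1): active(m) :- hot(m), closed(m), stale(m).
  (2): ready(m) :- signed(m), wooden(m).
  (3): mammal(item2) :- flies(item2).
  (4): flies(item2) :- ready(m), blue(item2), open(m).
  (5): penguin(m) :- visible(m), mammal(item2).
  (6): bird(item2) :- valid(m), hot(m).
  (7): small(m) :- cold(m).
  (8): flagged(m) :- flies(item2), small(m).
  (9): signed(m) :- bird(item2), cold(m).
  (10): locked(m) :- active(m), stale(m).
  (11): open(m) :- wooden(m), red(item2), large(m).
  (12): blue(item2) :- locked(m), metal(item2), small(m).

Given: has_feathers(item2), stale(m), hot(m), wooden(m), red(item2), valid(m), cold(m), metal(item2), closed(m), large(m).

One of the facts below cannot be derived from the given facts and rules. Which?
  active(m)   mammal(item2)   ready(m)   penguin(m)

penguin(m)

[1] (1) [active(m) :- hot(m), closed(m), stale(m).]; (6) [bird(item2) :- valid(m), hot(m).]; (7) [small(m) :- cold(m).]; (11) [open(m) :- wooden(m), red(item2), large(m).]. ⇒ new: active(m), bird(item2), small(m), open(m).
[2] (9) [signed(m) :- bird(item2), cold(m).]; (10) [locked(m) :- active(m), stale(m).]. ⇒ new: signed(m), locked(m).
[3] (2) [ready(m) :- signed(m), wooden(m).]; (12) [blue(item2) :- locked(m), metal(item2), small(m).]. ⇒ new: ready(m), blue(item2).
[4] (4) [flies(item2) :- ready(m), blue(item2), open(m).]. ⇒ new: flies(item2).
[5] (3) [mammal(item2) :- flies(item2).]; (8) [flagged(m) :- flies(item2), small(m).]. ⇒ new: mammal(item2), flagged(m).
Derived: ready(m) (round 3), active(m) (round 1), mammal(item2) (round 5). penguin(m) never appears in any round.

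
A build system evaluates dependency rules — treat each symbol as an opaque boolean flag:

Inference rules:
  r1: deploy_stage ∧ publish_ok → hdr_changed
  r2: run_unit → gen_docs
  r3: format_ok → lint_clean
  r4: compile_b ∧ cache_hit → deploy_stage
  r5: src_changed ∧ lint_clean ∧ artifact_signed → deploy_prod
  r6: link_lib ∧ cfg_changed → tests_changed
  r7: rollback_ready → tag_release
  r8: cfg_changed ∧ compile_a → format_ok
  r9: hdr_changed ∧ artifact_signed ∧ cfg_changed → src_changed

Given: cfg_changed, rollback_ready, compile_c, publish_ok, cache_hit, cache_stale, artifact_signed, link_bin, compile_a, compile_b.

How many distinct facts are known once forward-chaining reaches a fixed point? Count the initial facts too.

17

Round 1: r4 [compile_b ∧ cache_hit → deploy_stage]; r7 [rollback_ready → tag_release]; r8 [cfg_changed ∧ compile_a → format_ok]. New: deploy_stage, tag_release, format_ok.
Round 2: r1 [deploy_stage ∧ publish_ok → hdr_changed]; r3 [format_ok → lint_clean]. New: hdr_changed, lint_clean.
Round 3: r9 [hdr_changed ∧ artifact_signed ∧ cfg_changed → src_changed]. New: src_changed.
Round 4: r5 [src_changed ∧ lint_clean ∧ artifact_signed → deploy_prod]. New: deploy_prod.
Closure: {artifact_signed, cache_hit, cache_stale, cfg_changed, compile_a, compile_b, compile_c, deploy_prod, deploy_stage, format_ok, hdr_changed, link_bin, lint_clean, publish_ok, rollback_ready, src_changed, tag_release} — 17 facts.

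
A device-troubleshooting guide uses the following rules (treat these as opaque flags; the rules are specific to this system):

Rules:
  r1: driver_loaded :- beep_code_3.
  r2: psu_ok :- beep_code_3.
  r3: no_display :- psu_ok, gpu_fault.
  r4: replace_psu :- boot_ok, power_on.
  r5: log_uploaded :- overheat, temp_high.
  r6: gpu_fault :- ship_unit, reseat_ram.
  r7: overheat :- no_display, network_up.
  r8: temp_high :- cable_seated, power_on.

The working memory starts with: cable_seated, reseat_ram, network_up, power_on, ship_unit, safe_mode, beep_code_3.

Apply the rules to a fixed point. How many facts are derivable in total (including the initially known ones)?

Round 1 fires r1, r2, r6, r8, giving driver_loaded, psu_ok, gpu_fault, temp_high.
Round 2 fires r3, giving no_display.
Round 3 fires r7, giving overheat.
Round 4 fires r5, giving log_uploaded.
Closure: {beep_code_3, cable_seated, driver_loaded, gpu_fault, log_uploaded, network_up, no_display, overheat, power_on, psu_ok, reseat_ram, safe_mode, ship_unit, temp_high} — 14 facts.

14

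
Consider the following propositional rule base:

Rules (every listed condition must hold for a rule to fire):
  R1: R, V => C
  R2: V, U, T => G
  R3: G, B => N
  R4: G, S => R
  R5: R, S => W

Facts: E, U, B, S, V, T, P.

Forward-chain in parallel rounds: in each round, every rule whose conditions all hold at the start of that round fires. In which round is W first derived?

Round 1: R2 [V, U, T => G]. New: G.
Round 2: R3 [G, B => N]; R4 [G, S => R]. New: N, R.
Round 3: R1 [R, V => C]; R5 [R, S => W]. New: C, W.
W first appears in round 3.

3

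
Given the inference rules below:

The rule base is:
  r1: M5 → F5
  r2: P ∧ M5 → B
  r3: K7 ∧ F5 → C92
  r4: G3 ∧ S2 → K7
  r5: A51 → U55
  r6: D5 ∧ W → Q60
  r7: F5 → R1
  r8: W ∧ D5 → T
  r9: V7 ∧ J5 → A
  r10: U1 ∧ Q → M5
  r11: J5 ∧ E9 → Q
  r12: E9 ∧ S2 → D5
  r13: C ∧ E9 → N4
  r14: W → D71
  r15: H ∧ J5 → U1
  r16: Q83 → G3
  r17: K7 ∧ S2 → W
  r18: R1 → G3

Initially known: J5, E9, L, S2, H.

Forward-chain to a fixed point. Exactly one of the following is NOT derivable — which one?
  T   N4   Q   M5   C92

N4

Round 1 fires r11, r12, r15, giving Q, D5, U1.
Round 2 fires r10, giving M5.
Round 3 fires r1, giving F5.
Round 4 fires r7, giving R1.
Round 5 fires r18, giving G3.
Round 6 fires r4, giving K7.
Round 7 fires r3, r17, giving C92, W.
Round 8 fires r6, r8, r14, giving Q60, T, D71.
Derived: Q (round 1), T (round 8), C92 (round 7), M5 (round 2). N4 never appears in any round.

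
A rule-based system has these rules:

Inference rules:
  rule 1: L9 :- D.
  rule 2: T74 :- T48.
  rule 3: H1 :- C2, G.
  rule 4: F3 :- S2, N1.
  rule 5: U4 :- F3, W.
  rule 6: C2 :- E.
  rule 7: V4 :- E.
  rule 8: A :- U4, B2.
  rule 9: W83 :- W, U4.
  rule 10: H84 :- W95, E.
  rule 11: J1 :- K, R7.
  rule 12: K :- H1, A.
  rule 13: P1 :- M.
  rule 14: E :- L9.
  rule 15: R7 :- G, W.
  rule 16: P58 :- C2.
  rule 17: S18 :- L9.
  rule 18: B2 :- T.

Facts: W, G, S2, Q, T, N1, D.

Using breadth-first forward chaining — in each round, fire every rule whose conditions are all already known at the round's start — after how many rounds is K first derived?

5

[1] rule 1 [L9 :- D.]; rule 4 [F3 :- S2, N1.]; rule 15 [R7 :- G, W.]; rule 18 [B2 :- T.]. ⇒ new: L9, F3, R7, B2.
[2] rule 5 [U4 :- F3, W.]; rule 14 [E :- L9.]; rule 17 [S18 :- L9.]. ⇒ new: U4, E, S18.
[3] rule 6 [C2 :- E.]; rule 7 [V4 :- E.]; rule 8 [A :- U4, B2.]; rule 9 [W83 :- W, U4.]. ⇒ new: C2, V4, A, W83.
[4] rule 3 [H1 :- C2, G.]; rule 16 [P58 :- C2.]. ⇒ new: H1, P58.
[5] rule 12 [K :- H1, A.]. ⇒ new: K.
K first appears in round 5.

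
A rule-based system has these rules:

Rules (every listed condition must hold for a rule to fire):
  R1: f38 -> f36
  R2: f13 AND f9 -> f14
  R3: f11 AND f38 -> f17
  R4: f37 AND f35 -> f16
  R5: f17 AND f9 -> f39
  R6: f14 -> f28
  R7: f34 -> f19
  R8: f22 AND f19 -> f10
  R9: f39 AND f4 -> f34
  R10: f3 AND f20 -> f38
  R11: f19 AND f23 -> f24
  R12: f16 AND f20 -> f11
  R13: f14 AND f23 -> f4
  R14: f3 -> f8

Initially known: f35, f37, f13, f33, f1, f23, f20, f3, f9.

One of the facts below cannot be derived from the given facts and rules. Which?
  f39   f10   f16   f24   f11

f10

Round 1 fires R2, R4, R10, R14, giving f14, f16, f38, f8.
Round 2 fires R1, R6, R12, R13, giving f36, f28, f11, f4.
Round 3 fires R3, giving f17.
Round 4 fires R5, giving f39.
Round 5 fires R9, giving f34.
Round 6 fires R7, giving f19.
Round 7 fires R11, giving f24.
Derived: f24 (round 7), f39 (round 4), f16 (round 1), f11 (round 2). f10 never appears in any round.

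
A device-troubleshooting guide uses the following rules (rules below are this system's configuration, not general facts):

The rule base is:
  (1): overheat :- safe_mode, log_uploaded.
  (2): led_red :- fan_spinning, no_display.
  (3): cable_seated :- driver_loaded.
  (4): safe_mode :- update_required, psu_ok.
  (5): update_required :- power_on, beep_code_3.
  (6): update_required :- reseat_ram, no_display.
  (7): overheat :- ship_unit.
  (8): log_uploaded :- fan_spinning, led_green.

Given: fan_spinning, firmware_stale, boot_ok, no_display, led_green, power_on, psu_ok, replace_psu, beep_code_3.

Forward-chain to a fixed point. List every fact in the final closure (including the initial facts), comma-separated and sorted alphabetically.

Round 1: (2) [led_red :- fan_spinning, no_display.]; (5) [update_required :- power_on, beep_code_3.]; (8) [log_uploaded :- fan_spinning, led_green.]. Adds led_red, update_required, log_uploaded.
Round 2: (4) [safe_mode :- update_required, psu_ok.]. Adds safe_mode.
Round 3: (1) [overheat :- safe_mode, log_uploaded.]. Adds overheat.

beep_code_3, boot_ok, fan_spinning, firmware_stale, led_green, led_red, log_uploaded, no_display, overheat, power_on, psu_ok, replace_psu, safe_mode, update_required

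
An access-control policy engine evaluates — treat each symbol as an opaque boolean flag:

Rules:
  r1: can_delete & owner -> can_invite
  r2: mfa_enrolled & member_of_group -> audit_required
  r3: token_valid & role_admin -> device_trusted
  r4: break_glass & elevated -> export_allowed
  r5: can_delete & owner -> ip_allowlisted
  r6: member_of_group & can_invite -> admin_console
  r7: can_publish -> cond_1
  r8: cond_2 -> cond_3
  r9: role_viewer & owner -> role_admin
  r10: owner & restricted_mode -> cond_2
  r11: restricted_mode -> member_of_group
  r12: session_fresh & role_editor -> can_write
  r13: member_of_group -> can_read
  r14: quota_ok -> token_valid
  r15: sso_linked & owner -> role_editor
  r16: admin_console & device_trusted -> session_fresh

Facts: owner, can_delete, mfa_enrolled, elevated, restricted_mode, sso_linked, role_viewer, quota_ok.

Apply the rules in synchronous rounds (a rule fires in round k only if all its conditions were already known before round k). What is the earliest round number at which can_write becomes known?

Round 1 fires r1, r5, r9, r10, r11, r14, r15, giving can_invite, ip_allowlisted, role_admin, cond_2, member_of_group, token_valid, role_editor.
Round 2 fires r2, r3, r6, r8, r13, giving audit_required, device_trusted, admin_console, cond_3, can_read.
Round 3 fires r16, giving session_fresh.
Round 4 fires r12, giving can_write.
can_write first appears in round 4.

4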